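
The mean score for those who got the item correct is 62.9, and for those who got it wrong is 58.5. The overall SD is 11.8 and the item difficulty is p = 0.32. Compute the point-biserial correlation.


q = 1 - p = 0.68
rpb = ((M1 - M0) / SD) * sqrt(p * q)
rpb = ((62.9 - 58.5) / 11.8) * sqrt(0.32 * 0.68)
rpb = 0.1739

0.1739


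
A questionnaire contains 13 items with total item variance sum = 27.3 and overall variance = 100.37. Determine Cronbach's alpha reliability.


alpha = (k/(k-1)) * (1 - sum(si^2)/s_total^2)
= (13/12) * (1 - 27.3/100.37)
alpha = 0.7887

0.7887


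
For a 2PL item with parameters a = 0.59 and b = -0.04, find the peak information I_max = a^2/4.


For 2PL, max info at theta = b = -0.04
I_max = a^2 / 4 = 0.59^2 / 4
= 0.3481 / 4
I_max = 0.087

0.087


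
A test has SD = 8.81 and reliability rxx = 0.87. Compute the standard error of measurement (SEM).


SEM = SD * sqrt(1 - rxx)
SEM = 8.81 * sqrt(1 - 0.87)
SEM = 8.81 * sqrt(0.13) = 8.81 * 0.360555
SEM = 3.1765

3.1765


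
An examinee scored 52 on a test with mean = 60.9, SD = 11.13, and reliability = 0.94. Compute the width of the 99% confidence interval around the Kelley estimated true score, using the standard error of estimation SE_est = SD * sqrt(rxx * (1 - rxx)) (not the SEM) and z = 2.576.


True score estimate = 0.94*52 + 0.06*60.9 = 52.534
SE_est = SD * sqrt(rxx * (1 - rxx)) = 11.13 * sqrt(0.94 * 0.06) = 11.13 * sqrt(0.0564) = 2.643229
CI = T_est +/- z * SE_est, so width = 2 * z * SE_est = 2 * 2.576 * 2.643229
Width = 13.6179

13.6179


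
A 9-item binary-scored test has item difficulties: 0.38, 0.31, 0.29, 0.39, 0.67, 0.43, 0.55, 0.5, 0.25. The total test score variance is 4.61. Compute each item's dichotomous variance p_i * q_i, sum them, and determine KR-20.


For each item, compute p_i * q_i:
  Item 1: 0.38 * 0.62 = 0.2356
  Item 2: 0.31 * 0.69 = 0.2139
  Item 3: 0.29 * 0.71 = 0.2059
  Item 4: 0.39 * 0.61 = 0.2379
  Item 5: 0.67 * 0.33 = 0.2211
  Item 6: 0.43 * 0.57 = 0.2451
  Item 7: 0.55 * 0.45 = 0.2475
  Item 8: 0.5 * 0.5 = 0.25
  Item 9: 0.25 * 0.75 = 0.1875
Sum(p_i * q_i) = 0.2356 + 0.2139 + 0.2059 + 0.2379 + 0.2211 + 0.2451 + 0.2475 + 0.25 + 0.1875 = 2.0445
KR-20 = (k/(k-1)) * (1 - Sum(p_i*q_i) / Var_total)
= (9/8) * (1 - 2.0445/4.61)
= 1.125 * 0.5565
KR-20 = 0.6261

0.6261


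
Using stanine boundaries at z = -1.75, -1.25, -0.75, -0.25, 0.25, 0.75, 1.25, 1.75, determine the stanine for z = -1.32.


Stanine boundaries: [-1.75, -1.25, -0.75, -0.25, 0.25, 0.75, 1.25, 1.75]
z = -1.32
Check each boundary:
  z >= -1.75 -> could be stanine 2
  z < -1.25
  z < -0.75
  z < -0.25
  z < 0.25
  z < 0.75
  z < 1.25
  z < 1.75
Highest qualifying boundary gives stanine = 2

2


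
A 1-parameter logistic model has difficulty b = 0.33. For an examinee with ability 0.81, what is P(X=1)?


theta - b = 0.81 - 0.33 = 0.48
exp(-(theta - b)) = exp(-0.48) = 0.6188
P = 1 / (1 + 0.6188)
P = 0.6177

0.6177


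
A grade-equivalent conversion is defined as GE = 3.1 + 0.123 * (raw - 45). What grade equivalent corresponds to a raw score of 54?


raw - median = 54 - 45 = 9
slope * diff = 0.123 * 9 = 1.107
GE = 3.1 + 1.107
GE = 4.207

4.207


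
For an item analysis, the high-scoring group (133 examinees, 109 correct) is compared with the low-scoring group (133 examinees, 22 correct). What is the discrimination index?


p_upper = 109/133 = 0.8195
p_lower = 22/133 = 0.1654
D = 0.8195 - 0.1654 = 0.6541

0.6541


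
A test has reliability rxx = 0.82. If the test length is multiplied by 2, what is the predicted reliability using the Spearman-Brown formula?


r_new = (n * rxx) / (1 + (n-1) * rxx)
r_new = (2 * 0.82) / (1 + 1 * 0.82)
r_new = 1.64 / 1.82
r_new = 0.9011

0.9011


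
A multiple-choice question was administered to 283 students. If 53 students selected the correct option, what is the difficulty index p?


Item difficulty p = number correct / total examinees
p = 53 / 283
p = 0.1873

0.1873


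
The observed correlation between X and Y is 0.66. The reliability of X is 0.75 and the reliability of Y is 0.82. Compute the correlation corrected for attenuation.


r_corrected = rxy / sqrt(rxx * ryy)
= 0.66 / sqrt(0.75 * 0.82)
= 0.66 / sqrt(0.615)
= 0.66 / 0.784219
r_corrected = 0.8416

0.8416


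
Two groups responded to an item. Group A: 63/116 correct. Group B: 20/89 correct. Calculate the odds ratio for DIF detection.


Odds_A = 63/53 = 1.1887
Odds_B = 20/69 = 0.2899
OR = Odds_A / Odds_B = 1.1887 / 0.2899
Exactly, OR = (63 * 69) / (53 * 20) = 4347 / 1060
OR = 4.1009

4.1009


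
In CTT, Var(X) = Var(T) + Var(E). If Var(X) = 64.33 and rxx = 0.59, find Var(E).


var_true = rxx * var_obs = 0.59 * 64.33 = 37.9547
var_error = var_obs - var_true
var_error = 64.33 - 37.9547
var_error = 26.3753

26.3753


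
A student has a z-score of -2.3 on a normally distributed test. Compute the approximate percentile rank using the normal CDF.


CDF(z) = 0.5 * (1 + erf(z/sqrt(2)))
erf(-1.6263) = -0.9786
CDF = 0.0107
Percentile rank = 0.0107 * 100 = 1.07

1.07


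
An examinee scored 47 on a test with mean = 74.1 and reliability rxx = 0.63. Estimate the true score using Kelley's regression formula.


T_est = rxx * X + (1 - rxx) * mean
T_est = 0.63 * 47 + 0.37 * 74.1
T_est = 29.61 + 27.417
T_est = 57.027

57.027


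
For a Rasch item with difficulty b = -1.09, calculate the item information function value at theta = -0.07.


P = 1/(1+exp(-(-0.07--1.09))) = 0.735
I = P*(1-P) = 0.735 * 0.265
I = 0.1948

0.1948


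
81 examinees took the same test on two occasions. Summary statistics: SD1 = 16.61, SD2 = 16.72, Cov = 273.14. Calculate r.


r = cov(X,Y) / (SD_X * SD_Y)
r = 273.14 / (16.61 * 16.72)
r = 273.14 / 277.7192
r = 0.9835

0.9835


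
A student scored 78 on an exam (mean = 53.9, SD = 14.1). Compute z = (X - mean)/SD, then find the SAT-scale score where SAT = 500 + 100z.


z = (X - mean) / SD = (78 - 53.9) / 14.1
z = 24.1 / 14.1
z = 1.7092
SAT-scale = SAT = 500 + 100z
Carry z at full precision (z = 24.1 / 14.1) into the conversion:
SAT-scale = 500 + 100 * (24.1 / 14.1) = 500 + 2410 / 14.1
SAT-scale = 500 + 170.922
SAT-scale = 670.922

670.922


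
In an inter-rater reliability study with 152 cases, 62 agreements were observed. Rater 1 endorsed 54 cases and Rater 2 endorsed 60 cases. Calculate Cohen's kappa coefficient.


P_o = 62/152 = 0.407895
P_e = (54*60 + 98*92) / 23104 = 0.530471
kappa = (P_o - P_e) / (1 - P_e)
kappa = (0.407895 - 0.530471) / (1 - 0.530471)
kappa = -0.2611

-0.2611


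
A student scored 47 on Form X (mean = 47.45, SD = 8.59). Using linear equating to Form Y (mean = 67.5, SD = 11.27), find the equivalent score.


slope = SD_Y / SD_X = 11.27 / 8.59 ~ 1.312
intercept = mean_Y - slope * mean_X = 67.5 - (11.27 / 8.59) * 47.45 ~ 5.246
Y = slope * X + intercept. To avoid rounding drift from the rounded slope/intercept, evaluate the equivalent form Y = mean_Y + SD_Y * (X - mean_X) / SD_X at full precision:
Y = 67.5 + 11.27 * (47 - 47.45) / 8.59
Y = 67.5 - 11.27 * 0.45 / 8.59
Y = 67.5 - 5.0715 / 8.59
Y = 67.5 - 0.5904
Y = 66.9096

66.9096


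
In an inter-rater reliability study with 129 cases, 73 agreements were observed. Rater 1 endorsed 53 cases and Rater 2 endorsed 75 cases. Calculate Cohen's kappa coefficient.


P_o = 73/129 = 0.565891
P_e = (53*75 + 76*54) / 16641 = 0.485488
kappa = (P_o - P_e) / (1 - P_e)
kappa = (0.565891 - 0.485488) / (1 - 0.485488)
kappa = 0.1563

0.1563


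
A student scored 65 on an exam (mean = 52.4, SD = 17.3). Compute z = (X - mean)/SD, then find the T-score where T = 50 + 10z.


z = (X - mean) / SD = (65 - 52.4) / 17.3
z = 12.6 / 17.3
z = 0.7283
T-score = T = 50 + 10z
Carry z at full precision (z = 12.6 / 17.3) into the conversion:
T-score = 50 + 10 * (12.6 / 17.3) = 50 + 126 / 17.3
T-score = 50 + 7.2832
T-score = 57.2832

57.2832


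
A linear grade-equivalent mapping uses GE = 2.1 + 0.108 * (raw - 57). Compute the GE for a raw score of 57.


raw - median = 57 - 57 = 0
slope * diff = 0.108 * 0 = 0.0
GE = 2.1 + 0.0
GE = 2.1

2.1


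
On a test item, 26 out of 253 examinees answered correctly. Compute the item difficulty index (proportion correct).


Item difficulty p = number correct / total examinees
p = 26 / 253
p = 0.1028

0.1028


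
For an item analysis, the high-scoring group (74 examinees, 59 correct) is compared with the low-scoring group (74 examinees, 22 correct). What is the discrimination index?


p_upper = 59/74 = 0.7973
p_lower = 22/74 = 0.2973
D = 0.7973 - 0.2973 = 0.5

0.5


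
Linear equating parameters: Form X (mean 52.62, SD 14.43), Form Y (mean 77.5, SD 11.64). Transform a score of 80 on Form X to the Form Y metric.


slope = SD_Y / SD_X = 11.64 / 14.43 ~ 0.8067
intercept = mean_Y - slope * mean_X = 77.5 - (11.64 / 14.43) * 52.62 ~ 35.0539
Y = slope * X + intercept. To avoid rounding drift from the rounded slope/intercept, evaluate the equivalent form Y = mean_Y + SD_Y * (X - mean_X) / SD_X at full precision:
Y = 77.5 + 11.64 * (80 - 52.62) / 14.43
Y = 77.5 + 11.64 * 27.38 / 14.43
Y = 77.5 + 318.7032 / 14.43
Y = 77.5 + 22.0862
Y = 99.5862

99.5862


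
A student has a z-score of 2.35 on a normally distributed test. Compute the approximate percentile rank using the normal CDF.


CDF(z) = 0.5 * (1 + erf(z/sqrt(2)))
erf(1.6617) = 0.9812
CDF = 0.9906
Percentile rank = 0.9906 * 100 = 99.06

99.06


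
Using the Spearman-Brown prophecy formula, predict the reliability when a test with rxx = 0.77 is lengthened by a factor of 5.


r_new = (n * rxx) / (1 + (n-1) * rxx)
r_new = (5 * 0.77) / (1 + 4 * 0.77)
r_new = 3.85 / 4.08
r_new = 0.9436

0.9436


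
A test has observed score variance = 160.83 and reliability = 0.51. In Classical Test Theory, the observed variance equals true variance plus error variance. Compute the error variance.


var_true = rxx * var_obs = 0.51 * 160.83 = 82.0233
var_error = var_obs - var_true
var_error = 160.83 - 82.0233
var_error = 78.8067

78.8067


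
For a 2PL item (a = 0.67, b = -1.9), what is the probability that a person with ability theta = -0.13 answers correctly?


a*(theta - b) = 0.67 * (-0.13 - -1.9) = 1.1859
exp(-1.1859) = 0.3055
P = 1 / (1 + 0.3055)
P = 0.766

0.766


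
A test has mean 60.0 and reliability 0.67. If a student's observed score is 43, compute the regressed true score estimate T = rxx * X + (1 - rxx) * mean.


T_est = rxx * X + (1 - rxx) * mean
T_est = 0.67 * 43 + 0.33 * 60.0
T_est = 28.81 + 19.8
T_est = 48.61

48.61


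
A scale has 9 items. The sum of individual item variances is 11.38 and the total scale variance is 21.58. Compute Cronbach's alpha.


alpha = (k/(k-1)) * (1 - sum(si^2)/s_total^2)
= (9/8) * (1 - 11.38/21.58)
alpha = 0.5317

0.5317


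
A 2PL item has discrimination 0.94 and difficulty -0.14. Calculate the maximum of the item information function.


For 2PL, max info at theta = b = -0.14
I_max = a^2 / 4 = 0.94^2 / 4
= 0.8836 / 4
I_max = 0.2209

0.2209


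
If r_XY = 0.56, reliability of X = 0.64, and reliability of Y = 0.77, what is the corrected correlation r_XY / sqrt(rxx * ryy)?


r_corrected = rxy / sqrt(rxx * ryy)
= 0.56 / sqrt(0.64 * 0.77)
= 0.56 / sqrt(0.4928)
= 0.56 / 0.701997
r_corrected = 0.7977

0.7977


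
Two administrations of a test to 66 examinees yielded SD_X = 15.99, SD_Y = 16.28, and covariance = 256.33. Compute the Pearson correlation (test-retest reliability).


r = cov(X,Y) / (SD_X * SD_Y)
r = 256.33 / (15.99 * 16.28)
r = 256.33 / 260.3172
r = 0.9847

0.9847


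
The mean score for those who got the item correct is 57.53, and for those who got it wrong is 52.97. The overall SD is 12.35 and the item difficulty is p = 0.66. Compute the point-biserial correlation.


q = 1 - p = 0.34
rpb = ((M1 - M0) / SD) * sqrt(p * q)
rpb = ((57.53 - 52.97) / 12.35) * sqrt(0.66 * 0.34)
rpb = 0.1749

0.1749


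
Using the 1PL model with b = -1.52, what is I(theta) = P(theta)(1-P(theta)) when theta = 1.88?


P = 1/(1+exp(-(1.88--1.52))) = 0.9677
I = P*(1-P) = 0.9677 * 0.0323
I = 0.0313

0.0313


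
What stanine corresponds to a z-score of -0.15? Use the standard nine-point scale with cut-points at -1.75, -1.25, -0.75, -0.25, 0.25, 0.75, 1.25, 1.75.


Stanine boundaries: [-1.75, -1.25, -0.75, -0.25, 0.25, 0.75, 1.25, 1.75]
z = -0.15
Check each boundary:
  z >= -1.75 -> could be stanine 2
  z >= -1.25 -> could be stanine 3
  z >= -0.75 -> could be stanine 4
  z >= -0.25 -> could be stanine 5
  z < 0.25
  z < 0.75
  z < 1.25
  z < 1.75
Highest qualifying boundary gives stanine = 5

5


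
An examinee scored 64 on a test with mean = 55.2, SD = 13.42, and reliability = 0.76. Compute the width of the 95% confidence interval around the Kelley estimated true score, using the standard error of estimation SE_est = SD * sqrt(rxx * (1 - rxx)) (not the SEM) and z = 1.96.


True score estimate = 0.76*64 + 0.24*55.2 = 61.888
SE_est = SD * sqrt(rxx * (1 - rxx)) = 13.42 * sqrt(0.76 * 0.24) = 13.42 * sqrt(0.1824) = 5.731456
CI = T_est +/- z * SE_est, so width = 2 * z * SE_est = 2 * 1.96 * 5.731456
Width = 22.4673

22.4673


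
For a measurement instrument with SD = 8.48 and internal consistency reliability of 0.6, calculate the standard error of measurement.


SEM = SD * sqrt(1 - rxx)
SEM = 8.48 * sqrt(1 - 0.6)
SEM = 8.48 * sqrt(0.4) = 8.48 * 0.632456
SEM = 5.3632

5.3632


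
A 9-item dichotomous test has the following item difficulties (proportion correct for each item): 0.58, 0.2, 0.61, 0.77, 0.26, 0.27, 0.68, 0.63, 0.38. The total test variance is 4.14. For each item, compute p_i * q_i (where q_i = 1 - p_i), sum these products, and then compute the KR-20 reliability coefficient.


For each item, compute p_i * q_i:
  Item 1: 0.58 * 0.42 = 0.2436
  Item 2: 0.2 * 0.8 = 0.16
  Item 3: 0.61 * 0.39 = 0.2379
  Item 4: 0.77 * 0.23 = 0.1771
  Item 5: 0.26 * 0.74 = 0.1924
  Item 6: 0.27 * 0.73 = 0.1971
  Item 7: 0.68 * 0.32 = 0.2176
  Item 8: 0.63 * 0.37 = 0.2331
  Item 9: 0.38 * 0.62 = 0.2356
Sum(p_i * q_i) = 0.2436 + 0.16 + 0.2379 + 0.1771 + 0.1924 + 0.1971 + 0.2176 + 0.2331 + 0.2356 = 1.8944
KR-20 = (k/(k-1)) * (1 - Sum(p_i*q_i) / Var_total)
= (9/8) * (1 - 1.8944/4.14)
= 1.125 * 0.5424
KR-20 = 0.6102

0.6102


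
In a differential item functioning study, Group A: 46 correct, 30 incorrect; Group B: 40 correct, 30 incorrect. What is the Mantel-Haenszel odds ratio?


Odds_A = 46/30 = 1.5333
Odds_B = 40/30 = 1.3333
OR = Odds_A / Odds_B = 1.5333 / 1.3333
Exactly, OR = (46 * 30) / (30 * 40) = 1380 / 1200
OR = 1.15

1.15


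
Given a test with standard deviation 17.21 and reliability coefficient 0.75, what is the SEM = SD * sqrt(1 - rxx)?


SEM = SD * sqrt(1 - rxx)
SEM = 17.21 * sqrt(1 - 0.75)
SEM = 17.21 * sqrt(0.25) = 17.21 * 0.5
SEM = 8.605

8.605


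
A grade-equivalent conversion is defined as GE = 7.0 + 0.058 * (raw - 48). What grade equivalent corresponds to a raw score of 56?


raw - median = 56 - 48 = 8
slope * diff = 0.058 * 8 = 0.464
GE = 7.0 + 0.464
GE = 7.464

7.464


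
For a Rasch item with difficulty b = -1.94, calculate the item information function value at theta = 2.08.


P = 1/(1+exp(-(2.08--1.94))) = 0.9824
I = P*(1-P) = 0.9824 * 0.0176
I = 0.0173

0.0173


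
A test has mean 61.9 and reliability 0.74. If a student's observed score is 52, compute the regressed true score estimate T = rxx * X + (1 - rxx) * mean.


T_est = rxx * X + (1 - rxx) * mean
T_est = 0.74 * 52 + 0.26 * 61.9
T_est = 38.48 + 16.094
T_est = 54.574

54.574


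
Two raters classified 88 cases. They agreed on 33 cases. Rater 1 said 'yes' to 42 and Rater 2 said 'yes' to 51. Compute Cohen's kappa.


P_o = 33/88 = 0.375
P_e = (42*51 + 46*37) / 7744 = 0.496384
kappa = (P_o - P_e) / (1 - P_e)
kappa = (0.375 - 0.496384) / (1 - 0.496384)
kappa = -0.241

-0.241


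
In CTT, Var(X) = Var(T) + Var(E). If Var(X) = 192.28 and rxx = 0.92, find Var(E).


var_true = rxx * var_obs = 0.92 * 192.28 = 176.8976
var_error = var_obs - var_true
var_error = 192.28 - 176.8976
var_error = 15.3824

15.3824


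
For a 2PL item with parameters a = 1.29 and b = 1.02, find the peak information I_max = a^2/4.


For 2PL, max info at theta = b = 1.02
I_max = a^2 / 4 = 1.29^2 / 4
= 1.6641 / 4
I_max = 0.416

0.416


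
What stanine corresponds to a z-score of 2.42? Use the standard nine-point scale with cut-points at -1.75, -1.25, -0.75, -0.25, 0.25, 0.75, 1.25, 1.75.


Stanine boundaries: [-1.75, -1.25, -0.75, -0.25, 0.25, 0.75, 1.25, 1.75]
z = 2.42
Check each boundary:
  z >= -1.75 -> could be stanine 2
  z >= -1.25 -> could be stanine 3
  z >= -0.75 -> could be stanine 4
  z >= -0.25 -> could be stanine 5
  z >= 0.25 -> could be stanine 6
  z >= 0.75 -> could be stanine 7
  z >= 1.25 -> could be stanine 8
  z >= 1.75 -> could be stanine 9
Highest qualifying boundary gives stanine = 9

9


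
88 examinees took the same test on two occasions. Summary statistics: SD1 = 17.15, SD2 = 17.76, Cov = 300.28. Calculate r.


r = cov(X,Y) / (SD_X * SD_Y)
r = 300.28 / (17.15 * 17.76)
r = 300.28 / 304.584
r = 0.9859

0.9859


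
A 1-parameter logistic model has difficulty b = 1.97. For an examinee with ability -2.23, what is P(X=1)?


theta - b = -2.23 - 1.97 = -4.2
exp(-(theta - b)) = exp(4.2) = 66.6863
P = 1 / (1 + 66.6863)
P = 0.0148

0.0148


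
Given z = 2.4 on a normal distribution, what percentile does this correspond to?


CDF(z) = 0.5 * (1 + erf(z/sqrt(2)))
erf(1.6971) = 0.9836
CDF = 0.9918
Percentile rank = 0.9918 * 100 = 99.18

99.18


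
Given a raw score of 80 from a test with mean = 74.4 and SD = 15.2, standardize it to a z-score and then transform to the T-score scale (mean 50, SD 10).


z = (X - mean) / SD = (80 - 74.4) / 15.2
z = 5.6 / 15.2
z = 0.3684
T-score = T = 50 + 10z
Carry z at full precision (z = 5.6 / 15.2) into the conversion:
T-score = 50 + 10 * (5.6 / 15.2) = 50 + 56 / 15.2
T-score = 50 + 3.6842
T-score = 53.6842

53.6842


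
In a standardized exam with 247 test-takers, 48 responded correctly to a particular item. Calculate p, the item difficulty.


Item difficulty p = number correct / total examinees
p = 48 / 247
p = 0.1943

0.1943


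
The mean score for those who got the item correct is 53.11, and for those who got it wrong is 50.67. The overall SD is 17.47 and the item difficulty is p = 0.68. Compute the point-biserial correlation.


q = 1 - p = 0.32
rpb = ((M1 - M0) / SD) * sqrt(p * q)
rpb = ((53.11 - 50.67) / 17.47) * sqrt(0.68 * 0.32)
rpb = 0.0652

0.0652


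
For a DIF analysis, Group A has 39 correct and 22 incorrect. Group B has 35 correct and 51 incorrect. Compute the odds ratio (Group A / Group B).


Odds_A = 39/22 = 1.7727
Odds_B = 35/51 = 0.6863
OR = Odds_A / Odds_B = 1.7727 / 0.6863
Exactly, OR = (39 * 51) / (22 * 35) = 1989 / 770
OR = 2.5831

2.5831


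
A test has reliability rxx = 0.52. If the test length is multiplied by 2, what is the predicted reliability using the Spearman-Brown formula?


r_new = (n * rxx) / (1 + (n-1) * rxx)
r_new = (2 * 0.52) / (1 + 1 * 0.52)
r_new = 1.04 / 1.52
r_new = 0.6842

0.6842


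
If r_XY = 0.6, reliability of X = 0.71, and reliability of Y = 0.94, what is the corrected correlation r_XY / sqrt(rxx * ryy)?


r_corrected = rxy / sqrt(rxx * ryy)
= 0.6 / sqrt(0.71 * 0.94)
= 0.6 / sqrt(0.6674)
= 0.6 / 0.816946
r_corrected = 0.7344

0.7344


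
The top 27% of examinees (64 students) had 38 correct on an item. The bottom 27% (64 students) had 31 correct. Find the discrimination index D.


p_upper = 38/64 = 0.5938
p_lower = 31/64 = 0.4844
D = 0.5938 - 0.4844 = 0.1094

0.1094


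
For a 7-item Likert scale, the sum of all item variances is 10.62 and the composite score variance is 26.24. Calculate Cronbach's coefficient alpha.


alpha = (k/(k-1)) * (1 - sum(si^2)/s_total^2)
= (7/6) * (1 - 10.62/26.24)
alpha = 0.6945

0.6945


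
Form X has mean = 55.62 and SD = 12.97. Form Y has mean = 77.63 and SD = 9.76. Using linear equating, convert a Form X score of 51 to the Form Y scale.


slope = SD_Y / SD_X = 9.76 / 12.97 ~ 0.7525
intercept = mean_Y - slope * mean_X = 77.63 - (9.76 / 12.97) * 55.62 ~ 35.7756
Y = slope * X + intercept. To avoid rounding drift from the rounded slope/intercept, evaluate the equivalent form Y = mean_Y + SD_Y * (X - mean_X) / SD_X at full precision:
Y = 77.63 + 9.76 * (51 - 55.62) / 12.97
Y = 77.63 - 9.76 * 4.62 / 12.97
Y = 77.63 - 45.0912 / 12.97
Y = 77.63 - 3.4766
Y = 74.1534

74.1534


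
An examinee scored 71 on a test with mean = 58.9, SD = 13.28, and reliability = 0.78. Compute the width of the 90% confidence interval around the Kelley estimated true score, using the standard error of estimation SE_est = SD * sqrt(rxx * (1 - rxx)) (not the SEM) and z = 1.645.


True score estimate = 0.78*71 + 0.22*58.9 = 68.338
SE_est = SD * sqrt(rxx * (1 - rxx)) = 13.28 * sqrt(0.78 * 0.22) = 13.28 * sqrt(0.1716) = 5.501191
CI = T_est +/- z * SE_est, so width = 2 * z * SE_est = 2 * 1.645 * 5.501191
Width = 18.0989

18.0989


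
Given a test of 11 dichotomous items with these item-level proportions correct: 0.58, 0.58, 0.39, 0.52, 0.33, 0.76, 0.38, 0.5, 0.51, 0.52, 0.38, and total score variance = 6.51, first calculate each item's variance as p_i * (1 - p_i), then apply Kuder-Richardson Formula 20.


For each item, compute p_i * q_i:
  Item 1: 0.58 * 0.42 = 0.2436
  Item 2: 0.58 * 0.42 = 0.2436
  Item 3: 0.39 * 0.61 = 0.2379
  Item 4: 0.52 * 0.48 = 0.2496
  Item 5: 0.33 * 0.67 = 0.2211
  Item 6: 0.76 * 0.24 = 0.1824
  Item 7: 0.38 * 0.62 = 0.2356
  Item 8: 0.5 * 0.5 = 0.25
  Item 9: 0.51 * 0.49 = 0.2499
  Item 10: 0.52 * 0.48 = 0.2496
  Item 11: 0.38 * 0.62 = 0.2356
Sum(p_i * q_i) = 0.2436 + 0.2436 + 0.2379 + 0.2496 + 0.2211 + 0.1824 + 0.2356 + 0.25 + 0.2499 + 0.2496 + 0.2356 = 2.5989
KR-20 = (k/(k-1)) * (1 - Sum(p_i*q_i) / Var_total)
= (11/10) * (1 - 2.5989/6.51)
= 1.1 * 0.6008
KR-20 = 0.6609

0.6609


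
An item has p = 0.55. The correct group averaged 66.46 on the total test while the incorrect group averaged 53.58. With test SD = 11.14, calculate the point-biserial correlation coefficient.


q = 1 - p = 0.45
rpb = ((M1 - M0) / SD) * sqrt(p * q)
rpb = ((66.46 - 53.58) / 11.14) * sqrt(0.55 * 0.45)
rpb = 0.5752

0.5752


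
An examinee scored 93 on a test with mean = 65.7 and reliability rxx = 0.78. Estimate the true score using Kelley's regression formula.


T_est = rxx * X + (1 - rxx) * mean
T_est = 0.78 * 93 + 0.22 * 65.7
T_est = 72.54 + 14.454
T_est = 86.994

86.994


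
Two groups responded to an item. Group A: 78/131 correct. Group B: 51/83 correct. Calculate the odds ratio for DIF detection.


Odds_A = 78/53 = 1.4717
Odds_B = 51/32 = 1.5938
OR = Odds_A / Odds_B = 1.4717 / 1.5938
Exactly, OR = (78 * 32) / (53 * 51) = 2496 / 2703
OR = 0.9234

0.9234


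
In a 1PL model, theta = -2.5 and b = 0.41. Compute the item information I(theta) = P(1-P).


P = 1/(1+exp(-(-2.5-0.41))) = 0.0517
I = P*(1-P) = 0.0517 * 0.9483
I = 0.049

0.049


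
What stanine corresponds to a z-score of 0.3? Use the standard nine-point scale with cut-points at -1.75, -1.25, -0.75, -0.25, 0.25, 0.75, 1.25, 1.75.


Stanine boundaries: [-1.75, -1.25, -0.75, -0.25, 0.25, 0.75, 1.25, 1.75]
z = 0.3
Check each boundary:
  z >= -1.75 -> could be stanine 2
  z >= -1.25 -> could be stanine 3
  z >= -0.75 -> could be stanine 4
  z >= -0.25 -> could be stanine 5
  z >= 0.25 -> could be stanine 6
  z < 0.75
  z < 1.25
  z < 1.75
Highest qualifying boundary gives stanine = 6

6


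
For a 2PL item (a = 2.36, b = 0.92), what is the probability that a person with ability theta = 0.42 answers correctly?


a*(theta - b) = 2.36 * (0.42 - 0.92) = -1.18
exp(--1.18) = 3.2544
P = 1 / (1 + 3.2544)
P = 0.2351

0.2351


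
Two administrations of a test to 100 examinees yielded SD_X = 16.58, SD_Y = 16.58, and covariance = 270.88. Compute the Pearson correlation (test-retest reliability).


r = cov(X,Y) / (SD_X * SD_Y)
r = 270.88 / (16.58 * 16.58)
r = 270.88 / 274.8964
r = 0.9854

0.9854


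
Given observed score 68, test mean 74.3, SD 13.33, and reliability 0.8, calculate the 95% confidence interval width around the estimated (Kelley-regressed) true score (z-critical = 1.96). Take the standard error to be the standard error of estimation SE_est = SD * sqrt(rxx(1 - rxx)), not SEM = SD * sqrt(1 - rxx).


True score estimate = 0.8*68 + 0.2*74.3 = 69.26
SE_est = SD * sqrt(rxx * (1 - rxx)) = 13.33 * sqrt(0.8 * 0.2) = 13.33 * sqrt(0.16) = 5.332
CI = T_est +/- z * SE_est, so width = 2 * z * SE_est = 2 * 1.96 * 5.332
Width = 20.9014

20.9014


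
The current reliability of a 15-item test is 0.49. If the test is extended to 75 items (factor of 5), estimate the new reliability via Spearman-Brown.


r_new = (n * rxx) / (1 + (n-1) * rxx)
r_new = (5 * 0.49) / (1 + 4 * 0.49)
r_new = 2.45 / 2.96
r_new = 0.8277

0.8277


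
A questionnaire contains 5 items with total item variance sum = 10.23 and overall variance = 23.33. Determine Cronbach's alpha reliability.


alpha = (k/(k-1)) * (1 - sum(si^2)/s_total^2)
= (5/4) * (1 - 10.23/23.33)
alpha = 0.7019

0.7019


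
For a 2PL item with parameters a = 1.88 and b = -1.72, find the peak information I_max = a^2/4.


For 2PL, max info at theta = b = -1.72
I_max = a^2 / 4 = 1.88^2 / 4
= 3.5344 / 4
I_max = 0.8836

0.8836


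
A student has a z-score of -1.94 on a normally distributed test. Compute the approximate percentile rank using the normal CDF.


CDF(z) = 0.5 * (1 + erf(z/sqrt(2)))
erf(-1.3718) = -0.9476
CDF = 0.0262
Percentile rank = 0.0262 * 100 = 2.62

2.62


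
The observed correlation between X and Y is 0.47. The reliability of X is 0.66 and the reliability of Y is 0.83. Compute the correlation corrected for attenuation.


r_corrected = rxy / sqrt(rxx * ryy)
= 0.47 / sqrt(0.66 * 0.83)
= 0.47 / sqrt(0.5478)
= 0.47 / 0.740135
r_corrected = 0.635

0.635


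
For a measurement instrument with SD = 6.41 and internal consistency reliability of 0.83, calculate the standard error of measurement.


SEM = SD * sqrt(1 - rxx)
SEM = 6.41 * sqrt(1 - 0.83)
SEM = 6.41 * sqrt(0.17) = 6.41 * 0.412311
SEM = 2.6429

2.6429


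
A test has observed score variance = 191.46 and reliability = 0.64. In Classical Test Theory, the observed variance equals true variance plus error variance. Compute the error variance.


var_true = rxx * var_obs = 0.64 * 191.46 = 122.5344
var_error = var_obs - var_true
var_error = 191.46 - 122.5344
var_error = 68.9256

68.9256


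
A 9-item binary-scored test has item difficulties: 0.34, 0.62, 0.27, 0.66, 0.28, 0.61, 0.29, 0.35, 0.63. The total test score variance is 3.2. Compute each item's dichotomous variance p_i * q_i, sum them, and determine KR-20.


For each item, compute p_i * q_i:
  Item 1: 0.34 * 0.66 = 0.2244
  Item 2: 0.62 * 0.38 = 0.2356
  Item 3: 0.27 * 0.73 = 0.1971
  Item 4: 0.66 * 0.34 = 0.2244
  Item 5: 0.28 * 0.72 = 0.2016
  Item 6: 0.61 * 0.39 = 0.2379
  Item 7: 0.29 * 0.71 = 0.2059
  Item 8: 0.35 * 0.65 = 0.2275
  Item 9: 0.63 * 0.37 = 0.2331
Sum(p_i * q_i) = 0.2244 + 0.2356 + 0.1971 + 0.2244 + 0.2016 + 0.2379 + 0.2059 + 0.2275 + 0.2331 = 1.9875
KR-20 = (k/(k-1)) * (1 - Sum(p_i*q_i) / Var_total)
= (9/8) * (1 - 1.9875/3.2)
= 1.125 * 0.3789
KR-20 = 0.4263

0.4263


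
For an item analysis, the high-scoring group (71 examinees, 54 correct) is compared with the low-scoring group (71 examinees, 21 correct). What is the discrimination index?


p_upper = 54/71 = 0.7606
p_lower = 21/71 = 0.2958
D = 0.7606 - 0.2958 = 0.4648

0.4648


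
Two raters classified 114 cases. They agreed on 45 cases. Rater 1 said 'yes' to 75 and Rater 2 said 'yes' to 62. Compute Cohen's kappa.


P_o = 45/114 = 0.394737
P_e = (75*62 + 39*52) / 12996 = 0.51385
kappa = (P_o - P_e) / (1 - P_e)
kappa = (0.394737 - 0.51385) / (1 - 0.51385)
kappa = -0.245

-0.245


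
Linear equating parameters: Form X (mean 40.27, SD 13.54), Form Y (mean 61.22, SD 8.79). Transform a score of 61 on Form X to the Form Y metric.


slope = SD_Y / SD_X = 8.79 / 13.54 ~ 0.6492
intercept = mean_Y - slope * mean_X = 61.22 - (8.79 / 13.54) * 40.27 ~ 35.0772
Y = slope * X + intercept. To avoid rounding drift from the rounded slope/intercept, evaluate the equivalent form Y = mean_Y + SD_Y * (X - mean_X) / SD_X at full precision:
Y = 61.22 + 8.79 * (61 - 40.27) / 13.54
Y = 61.22 + 8.79 * 20.73 / 13.54
Y = 61.22 + 182.2167 / 13.54
Y = 61.22 + 13.4577
Y = 74.6777

74.6777


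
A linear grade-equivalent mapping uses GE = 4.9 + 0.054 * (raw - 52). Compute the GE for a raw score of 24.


raw - median = 24 - 52 = -28
slope * diff = 0.054 * -28 = -1.512
GE = 4.9 + -1.512
GE = 3.388

3.388


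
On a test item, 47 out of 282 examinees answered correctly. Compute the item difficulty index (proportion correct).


Item difficulty p = number correct / total examinees
p = 47 / 282
p = 0.1667

0.1667


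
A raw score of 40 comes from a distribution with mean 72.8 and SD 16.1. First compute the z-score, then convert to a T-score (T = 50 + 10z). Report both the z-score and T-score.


z = (X - mean) / SD = (40 - 72.8) / 16.1
z = -32.8 / 16.1
z = -2.0373
T-score = T = 50 + 10z
Carry z at full precision (z = -32.8 / 16.1) into the conversion:
T-score = 50 + 10 * (-32.8 / 16.1) = 50 + -328 / 16.1
T-score = 50 + -20.3727
T-score = 29.6273

29.6273


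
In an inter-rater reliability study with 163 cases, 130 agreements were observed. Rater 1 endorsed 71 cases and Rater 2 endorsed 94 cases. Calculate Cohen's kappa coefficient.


P_o = 130/163 = 0.797546
P_e = (71*94 + 92*69) / 26569 = 0.49012
kappa = (P_o - P_e) / (1 - P_e)
kappa = (0.797546 - 0.49012) / (1 - 0.49012)
kappa = 0.6029

0.6029


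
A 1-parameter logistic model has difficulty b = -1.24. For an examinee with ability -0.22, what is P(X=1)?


theta - b = -0.22 - -1.24 = 1.02
exp(-(theta - b)) = exp(-1.02) = 0.3606
P = 1 / (1 + 0.3606)
P = 0.735

0.735


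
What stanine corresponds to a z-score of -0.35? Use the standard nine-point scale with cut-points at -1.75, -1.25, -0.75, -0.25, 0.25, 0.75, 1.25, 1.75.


Stanine boundaries: [-1.75, -1.25, -0.75, -0.25, 0.25, 0.75, 1.25, 1.75]
z = -0.35
Check each boundary:
  z >= -1.75 -> could be stanine 2
  z >= -1.25 -> could be stanine 3
  z >= -0.75 -> could be stanine 4
  z < -0.25
  z < 0.25
  z < 0.75
  z < 1.25
  z < 1.75
Highest qualifying boundary gives stanine = 4

4


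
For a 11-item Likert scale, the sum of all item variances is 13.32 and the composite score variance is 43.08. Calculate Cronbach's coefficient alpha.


alpha = (k/(k-1)) * (1 - sum(si^2)/s_total^2)
= (11/10) * (1 - 13.32/43.08)
alpha = 0.7599

0.7599


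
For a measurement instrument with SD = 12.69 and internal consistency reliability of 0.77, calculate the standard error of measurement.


SEM = SD * sqrt(1 - rxx)
SEM = 12.69 * sqrt(1 - 0.77)
SEM = 12.69 * sqrt(0.23) = 12.69 * 0.479583
SEM = 6.0859

6.0859


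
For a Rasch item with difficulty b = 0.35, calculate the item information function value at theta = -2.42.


P = 1/(1+exp(-(-2.42-0.35))) = 0.059
I = P*(1-P) = 0.059 * 0.941
I = 0.0555

0.0555


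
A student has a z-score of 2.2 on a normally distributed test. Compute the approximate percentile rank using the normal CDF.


CDF(z) = 0.5 * (1 + erf(z/sqrt(2)))
erf(1.5556) = 0.9722
CDF = 0.9861
Percentile rank = 0.9861 * 100 = 98.61

98.61


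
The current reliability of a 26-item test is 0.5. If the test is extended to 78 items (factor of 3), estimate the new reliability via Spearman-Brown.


r_new = (n * rxx) / (1 + (n-1) * rxx)
r_new = (3 * 0.5) / (1 + 2 * 0.5)
r_new = 1.5 / 2.0
r_new = 0.75

0.75


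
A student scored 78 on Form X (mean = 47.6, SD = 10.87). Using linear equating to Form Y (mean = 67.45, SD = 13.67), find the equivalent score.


slope = SD_Y / SD_X = 13.67 / 10.87 ~ 1.2576
intercept = mean_Y - slope * mean_X = 67.45 - (13.67 / 10.87) * 47.6 ~ 7.5887
Y = slope * X + intercept. To avoid rounding drift from the rounded slope/intercept, evaluate the equivalent form Y = mean_Y + SD_Y * (X - mean_X) / SD_X at full precision:
Y = 67.45 + 13.67 * (78 - 47.6) / 10.87
Y = 67.45 + 13.67 * 30.4 / 10.87
Y = 67.45 + 415.568 / 10.87
Y = 67.45 + 38.2307
Y = 105.6807

105.6807


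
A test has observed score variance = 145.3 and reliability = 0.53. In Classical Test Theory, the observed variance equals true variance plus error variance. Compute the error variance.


var_true = rxx * var_obs = 0.53 * 145.3 = 77.009
var_error = var_obs - var_true
var_error = 145.3 - 77.009
var_error = 68.291

68.291


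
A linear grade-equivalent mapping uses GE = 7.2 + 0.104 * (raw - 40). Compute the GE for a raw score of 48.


raw - median = 48 - 40 = 8
slope * diff = 0.104 * 8 = 0.832
GE = 7.2 + 0.832
GE = 8.032

8.032


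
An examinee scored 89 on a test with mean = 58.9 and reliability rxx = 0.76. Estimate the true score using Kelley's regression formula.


T_est = rxx * X + (1 - rxx) * mean
T_est = 0.76 * 89 + 0.24 * 58.9
T_est = 67.64 + 14.136
T_est = 81.776

81.776


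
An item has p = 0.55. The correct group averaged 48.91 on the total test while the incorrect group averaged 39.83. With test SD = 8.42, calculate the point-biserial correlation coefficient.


q = 1 - p = 0.45
rpb = ((M1 - M0) / SD) * sqrt(p * q)
rpb = ((48.91 - 39.83) / 8.42) * sqrt(0.55 * 0.45)
rpb = 0.5365

0.5365


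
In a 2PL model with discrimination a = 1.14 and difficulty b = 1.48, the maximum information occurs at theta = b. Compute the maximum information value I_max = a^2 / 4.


For 2PL, max info at theta = b = 1.48
I_max = a^2 / 4 = 1.14^2 / 4
= 1.2996 / 4
I_max = 0.3249

0.3249


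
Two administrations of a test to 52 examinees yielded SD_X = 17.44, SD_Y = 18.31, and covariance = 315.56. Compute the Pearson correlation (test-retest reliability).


r = cov(X,Y) / (SD_X * SD_Y)
r = 315.56 / (17.44 * 18.31)
r = 315.56 / 319.3264
r = 0.9882

0.9882


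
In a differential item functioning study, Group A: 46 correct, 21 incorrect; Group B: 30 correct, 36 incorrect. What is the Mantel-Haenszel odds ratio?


Odds_A = 46/21 = 2.1905
Odds_B = 30/36 = 0.8333
OR = Odds_A / Odds_B = 2.1905 / 0.8333
Exactly, OR = (46 * 36) / (21 * 30) = 1656 / 630
OR = 2.6286

2.6286


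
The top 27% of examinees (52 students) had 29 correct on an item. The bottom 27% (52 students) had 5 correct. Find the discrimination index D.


p_upper = 29/52 = 0.5577
p_lower = 5/52 = 0.0962
D = 0.5577 - 0.0962 = 0.4615

0.4615


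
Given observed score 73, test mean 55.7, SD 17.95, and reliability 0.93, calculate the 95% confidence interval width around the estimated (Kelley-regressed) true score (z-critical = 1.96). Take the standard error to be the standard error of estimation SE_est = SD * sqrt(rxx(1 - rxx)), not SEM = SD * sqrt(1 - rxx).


True score estimate = 0.93*73 + 0.07*55.7 = 71.789
SE_est = SD * sqrt(rxx * (1 - rxx)) = 17.95 * sqrt(0.93 * 0.07) = 17.95 * sqrt(0.0651) = 4.579889
CI = T_est +/- z * SE_est, so width = 2 * z * SE_est = 2 * 1.96 * 4.579889
Width = 17.9532

17.9532


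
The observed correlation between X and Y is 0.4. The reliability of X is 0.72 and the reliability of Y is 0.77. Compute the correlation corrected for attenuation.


r_corrected = rxy / sqrt(rxx * ryy)
= 0.4 / sqrt(0.72 * 0.77)
= 0.4 / sqrt(0.5544)
= 0.4 / 0.74458
r_corrected = 0.5372

0.5372


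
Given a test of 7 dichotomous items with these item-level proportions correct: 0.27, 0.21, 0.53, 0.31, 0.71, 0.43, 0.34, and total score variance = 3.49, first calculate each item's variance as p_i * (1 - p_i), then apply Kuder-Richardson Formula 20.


For each item, compute p_i * q_i:
  Item 1: 0.27 * 0.73 = 0.1971
  Item 2: 0.21 * 0.79 = 0.1659
  Item 3: 0.53 * 0.47 = 0.2491
  Item 4: 0.31 * 0.69 = 0.2139
  Item 5: 0.71 * 0.29 = 0.2059
  Item 6: 0.43 * 0.57 = 0.2451
  Item 7: 0.34 * 0.66 = 0.2244
Sum(p_i * q_i) = 0.1971 + 0.1659 + 0.2491 + 0.2139 + 0.2059 + 0.2451 + 0.2244 = 1.5014
KR-20 = (k/(k-1)) * (1 - Sum(p_i*q_i) / Var_total)
= (7/6) * (1 - 1.5014/3.49)
= 1.1667 * 0.5698
KR-20 = 0.6648

0.6648


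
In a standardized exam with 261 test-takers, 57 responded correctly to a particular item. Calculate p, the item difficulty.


Item difficulty p = number correct / total examinees
p = 57 / 261
p = 0.2184

0.2184


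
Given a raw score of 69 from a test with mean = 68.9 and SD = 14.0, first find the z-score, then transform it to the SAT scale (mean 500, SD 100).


z = (X - mean) / SD = (69 - 68.9) / 14.0
z = 0.1 / 14.0
z = 0.0071
SAT-scale = SAT = 500 + 100z
Carry z at full precision (z = 0.1 / 14.0) into the conversion:
SAT-scale = 500 + 100 * (0.1 / 14.0) = 500 + 10 / 14.0
SAT-scale = 500 + 0.7143
SAT-scale = 500.7143

500.7143


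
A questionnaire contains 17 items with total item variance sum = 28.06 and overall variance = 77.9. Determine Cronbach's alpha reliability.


alpha = (k/(k-1)) * (1 - sum(si^2)/s_total^2)
= (17/16) * (1 - 28.06/77.9)
alpha = 0.6798

0.6798


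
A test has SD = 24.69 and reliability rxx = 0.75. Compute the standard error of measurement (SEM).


SEM = SD * sqrt(1 - rxx)
SEM = 24.69 * sqrt(1 - 0.75)
SEM = 24.69 * sqrt(0.25) = 24.69 * 0.5
SEM = 12.345

12.345


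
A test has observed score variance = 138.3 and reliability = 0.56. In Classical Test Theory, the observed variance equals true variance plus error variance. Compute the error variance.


var_true = rxx * var_obs = 0.56 * 138.3 = 77.448
var_error = var_obs - var_true
var_error = 138.3 - 77.448
var_error = 60.852

60.852


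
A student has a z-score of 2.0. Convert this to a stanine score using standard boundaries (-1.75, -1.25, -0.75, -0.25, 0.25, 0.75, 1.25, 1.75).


Stanine boundaries: [-1.75, -1.25, -0.75, -0.25, 0.25, 0.75, 1.25, 1.75]
z = 2.0
Check each boundary:
  z >= -1.75 -> could be stanine 2
  z >= -1.25 -> could be stanine 3
  z >= -0.75 -> could be stanine 4
  z >= -0.25 -> could be stanine 5
  z >= 0.25 -> could be stanine 6
  z >= 0.75 -> could be stanine 7
  z >= 1.25 -> could be stanine 8
  z >= 1.75 -> could be stanine 9
Highest qualifying boundary gives stanine = 9

9


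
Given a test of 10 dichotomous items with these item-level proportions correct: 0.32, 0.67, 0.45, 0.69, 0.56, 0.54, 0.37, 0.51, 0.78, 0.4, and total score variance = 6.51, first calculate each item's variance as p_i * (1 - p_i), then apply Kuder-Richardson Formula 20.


For each item, compute p_i * q_i:
  Item 1: 0.32 * 0.68 = 0.2176
  Item 2: 0.67 * 0.33 = 0.2211
  Item 3: 0.45 * 0.55 = 0.2475
  Item 4: 0.69 * 0.31 = 0.2139
  Item 5: 0.56 * 0.44 = 0.2464
  Item 6: 0.54 * 0.46 = 0.2484
  Item 7: 0.37 * 0.63 = 0.2331
  Item 8: 0.51 * 0.49 = 0.2499
  Item 9: 0.78 * 0.22 = 0.1716
  Item 10: 0.4 * 0.6 = 0.24
Sum(p_i * q_i) = 0.2176 + 0.2211 + 0.2475 + 0.2139 + 0.2464 + 0.2484 + 0.2331 + 0.2499 + 0.1716 + 0.24 = 2.2895
KR-20 = (k/(k-1)) * (1 - Sum(p_i*q_i) / Var_total)
= (10/9) * (1 - 2.2895/6.51)
= 1.1111 * 0.6483
KR-20 = 0.7203

0.7203


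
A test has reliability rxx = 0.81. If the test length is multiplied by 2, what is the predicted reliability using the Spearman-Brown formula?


r_new = (n * rxx) / (1 + (n-1) * rxx)
r_new = (2 * 0.81) / (1 + 1 * 0.81)
r_new = 1.62 / 1.81
r_new = 0.895

0.895


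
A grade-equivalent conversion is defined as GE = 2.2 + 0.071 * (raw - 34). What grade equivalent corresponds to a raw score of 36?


raw - median = 36 - 34 = 2
slope * diff = 0.071 * 2 = 0.142
GE = 2.2 + 0.142
GE = 2.342

2.342


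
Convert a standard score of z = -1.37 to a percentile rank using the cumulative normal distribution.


CDF(z) = 0.5 * (1 + erf(z/sqrt(2)))
erf(-0.9687) = -0.8293
CDF = 0.0853
Percentile rank = 0.0853 * 100 = 8.53

8.53


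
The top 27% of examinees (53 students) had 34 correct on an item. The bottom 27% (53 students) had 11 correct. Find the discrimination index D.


p_upper = 34/53 = 0.6415
p_lower = 11/53 = 0.2075
D = 0.6415 - 0.2075 = 0.434

0.434


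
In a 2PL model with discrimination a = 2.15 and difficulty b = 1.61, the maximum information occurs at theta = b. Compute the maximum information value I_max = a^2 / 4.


For 2PL, max info at theta = b = 1.61
I_max = a^2 / 4 = 2.15^2 / 4
= 4.6225 / 4
I_max = 1.1556

1.1556
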